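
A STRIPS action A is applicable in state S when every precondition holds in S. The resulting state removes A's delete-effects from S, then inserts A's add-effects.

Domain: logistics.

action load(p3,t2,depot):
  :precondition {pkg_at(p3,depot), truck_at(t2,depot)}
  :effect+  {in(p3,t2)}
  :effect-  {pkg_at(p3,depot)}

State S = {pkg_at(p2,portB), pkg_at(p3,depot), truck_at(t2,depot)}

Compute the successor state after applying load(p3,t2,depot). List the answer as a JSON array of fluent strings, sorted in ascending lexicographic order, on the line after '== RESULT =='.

Progress:
  pre ⊆ S: {pkg_at(p3,depot), truck_at(t2,depot)} ⊆ S  — applicable
  S \ del = {pkg_at(p2,portB), truck_at(t2,depot)}
  ∪ add   = {in(p3,t2), pkg_at(p2,portB), truck_at(t2,depot)}

== RESULT ==
["in(p3,t2)", "pkg_at(p2,portB)", "truck_at(t2,depot)"]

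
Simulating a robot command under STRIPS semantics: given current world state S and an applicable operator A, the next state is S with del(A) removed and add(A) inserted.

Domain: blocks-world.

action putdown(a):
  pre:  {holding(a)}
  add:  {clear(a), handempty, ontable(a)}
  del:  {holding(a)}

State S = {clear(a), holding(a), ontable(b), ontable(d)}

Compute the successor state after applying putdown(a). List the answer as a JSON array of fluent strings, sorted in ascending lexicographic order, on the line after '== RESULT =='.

Compute (S \ del) ∪ add:
  pre ⊆ S: {holding(a)} ⊆ S  — applicable
  S \ del = {clear(a), ontable(b), ontable(d)}
  ∪ add   = {clear(a), handempty, ontable(a), ontable(b), ontable(d)}

== RESULT ==
["clear(a)", "handempty", "ontable(a)", "ontable(b)", "ontable(d)"]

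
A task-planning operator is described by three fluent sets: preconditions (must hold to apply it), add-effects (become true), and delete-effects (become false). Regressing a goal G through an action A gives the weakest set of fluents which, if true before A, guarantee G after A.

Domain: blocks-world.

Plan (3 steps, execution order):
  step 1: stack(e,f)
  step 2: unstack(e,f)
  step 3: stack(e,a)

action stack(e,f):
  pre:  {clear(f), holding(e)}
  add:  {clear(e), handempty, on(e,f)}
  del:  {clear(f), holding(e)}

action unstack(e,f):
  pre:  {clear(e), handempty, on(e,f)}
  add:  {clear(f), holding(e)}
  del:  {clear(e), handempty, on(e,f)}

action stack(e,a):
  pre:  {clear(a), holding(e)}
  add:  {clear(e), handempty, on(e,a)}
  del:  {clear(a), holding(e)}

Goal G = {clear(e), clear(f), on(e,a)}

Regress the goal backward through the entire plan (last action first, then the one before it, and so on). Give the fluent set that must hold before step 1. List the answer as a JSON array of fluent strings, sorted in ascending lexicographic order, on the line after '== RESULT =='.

Regress step by step:
  through step 3 (stack(e,a)): drop {clear(e), on(e,a)}, keep {clear(f)}, require {clear(a), holding(e)}
    → {clear(a), clear(f), holding(e)}
  through step 2 (unstack(e,f)): drop {clear(f), holding(e)}, keep {clear(a)}, require {clear(e), handempty, on(e,f)}
    → {clear(a), clear(e), handempty, on(e,f)}
  through step 1 (stack(e,f)): drop {clear(e), handempty, on(e,f)}, keep {clear(a)}, require {clear(f), holding(e)}
    → {clear(a), clear(f), holding(e)}

== RESULT ==
["clear(a)", "clear(f)", "holding(e)"]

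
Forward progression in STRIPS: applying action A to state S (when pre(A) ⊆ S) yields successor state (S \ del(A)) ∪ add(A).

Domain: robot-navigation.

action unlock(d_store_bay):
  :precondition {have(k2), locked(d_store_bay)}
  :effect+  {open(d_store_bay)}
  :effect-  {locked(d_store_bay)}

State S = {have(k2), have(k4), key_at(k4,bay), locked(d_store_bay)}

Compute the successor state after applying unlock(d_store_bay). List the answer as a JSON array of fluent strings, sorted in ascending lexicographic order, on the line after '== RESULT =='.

Compute (S \ del) ∪ add:
  pre ⊆ S: {have(k2), locked(d_store_bay)} ⊆ S  — applicable
  S \ del = {have(k2), have(k4), key_at(k4,bay)}
  ∪ add   = {have(k2), have(k4), key_at(k4,bay), open(d_store_bay)}

== RESULT ==
["have(k2)", "have(k4)", "key_at(k4,bay)", "open(d_store_bay)"]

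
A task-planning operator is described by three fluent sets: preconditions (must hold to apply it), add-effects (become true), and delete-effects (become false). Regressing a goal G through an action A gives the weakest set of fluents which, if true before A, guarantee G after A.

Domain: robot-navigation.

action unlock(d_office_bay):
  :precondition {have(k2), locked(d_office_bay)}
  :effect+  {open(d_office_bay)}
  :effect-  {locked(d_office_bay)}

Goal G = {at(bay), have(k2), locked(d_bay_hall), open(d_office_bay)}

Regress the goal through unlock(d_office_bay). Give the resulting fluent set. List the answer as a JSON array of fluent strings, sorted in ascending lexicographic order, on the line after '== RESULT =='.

Regress:
  G ∩ del = {}  (empty — regression defined)
  G \ add = {at(bay), have(k2), locked(d_bay_hall), open(d_office_bay)} \ {open(d_office_bay)} = {at(bay), have(k2), locked(d_bay_hall)}
  ∪ pre   = {at(bay), have(k2), locked(d_bay_hall)} ∪ {have(k2), locked(d_office_bay)}
          = {at(bay), have(k2), locked(d_bay_hall), locked(d_office_bay)}

== RESULT ==
["at(bay)", "have(k2)", "locked(d_bay_hall)", "locked(d_office_bay)"]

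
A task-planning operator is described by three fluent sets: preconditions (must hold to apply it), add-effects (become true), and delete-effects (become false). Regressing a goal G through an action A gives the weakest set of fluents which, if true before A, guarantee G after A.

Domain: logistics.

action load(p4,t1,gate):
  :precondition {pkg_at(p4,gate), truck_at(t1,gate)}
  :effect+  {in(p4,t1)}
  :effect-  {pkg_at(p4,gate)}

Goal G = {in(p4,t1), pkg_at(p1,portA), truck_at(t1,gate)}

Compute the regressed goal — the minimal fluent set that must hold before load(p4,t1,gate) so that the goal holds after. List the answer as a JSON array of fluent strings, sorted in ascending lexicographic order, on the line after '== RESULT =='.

Compute (G \ add) ∪ pre:
  G ∩ del = {}  (empty — regression defined)
  G \ add = {in(p4,t1), pkg_at(p1,portA), truck_at(t1,gate)} \ {in(p4,t1)} = {pkg_at(p1,portA), truck_at(t1,gate)}
  ∪ pre   = {pkg_at(p1,portA), truck_at(t1,gate)} ∪ {pkg_at(p4,gate), truck_at(t1,gate)}
          = {pkg_at(p1,portA), pkg_at(p4,gate), truck_at(t1,gate)}

== RESULT ==
["pkg_at(p1,portA)", "pkg_at(p4,gate)", "truck_at(t1,gate)"]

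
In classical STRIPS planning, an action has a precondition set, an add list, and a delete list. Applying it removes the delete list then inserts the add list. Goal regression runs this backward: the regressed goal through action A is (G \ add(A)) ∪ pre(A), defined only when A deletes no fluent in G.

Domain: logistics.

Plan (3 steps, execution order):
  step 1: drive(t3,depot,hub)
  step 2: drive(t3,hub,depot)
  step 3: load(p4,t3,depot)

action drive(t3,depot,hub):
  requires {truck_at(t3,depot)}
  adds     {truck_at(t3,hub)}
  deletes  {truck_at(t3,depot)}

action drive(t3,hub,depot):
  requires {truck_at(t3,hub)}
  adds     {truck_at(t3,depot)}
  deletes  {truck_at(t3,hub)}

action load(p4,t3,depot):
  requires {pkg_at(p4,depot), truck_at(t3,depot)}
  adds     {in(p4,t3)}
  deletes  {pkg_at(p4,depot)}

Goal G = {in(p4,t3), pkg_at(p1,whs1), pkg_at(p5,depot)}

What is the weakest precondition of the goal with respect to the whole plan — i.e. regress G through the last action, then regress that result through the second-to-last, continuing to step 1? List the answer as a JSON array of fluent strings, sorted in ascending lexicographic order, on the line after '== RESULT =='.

Work backward from the goal:
  through step 3 (load(p4,t3,depot)): drop {in(p4,t3)}, keep {pkg_at(p1,whs1), pkg_at(p5,depot)}, require {pkg_at(p4,depot), truck_at(t3,depot)}
    → {pkg_at(p1,whs1), pkg_at(p4,depot), pkg_at(p5,depot), truck_at(t3,depot)}
  through step 2 (drive(t3,hub,depot)): drop {truck_at(t3,depot)}, keep {pkg_at(p1,whs1), pkg_at(p4,depot), pkg_at(p5,depot)}, require {truck_at(t3,hub)}
    → {pkg_at(p1,whs1), pkg_at(p4,depot), pkg_at(p5,depot), truck_at(t3,hub)}
  through step 1 (drive(t3,depot,hub)): drop {truck_at(t3,hub)}, keep {pkg_at(p1,whs1), pkg_at(p4,depot), pkg_at(p5,depot)}, require {truck_at(t3,depot)}
    → {pkg_at(p1,whs1), pkg_at(p4,depot), pkg_at(p5,depot), truck_at(t3,depot)}

== RESULT ==
["pkg_at(p1,whs1)", "pkg_at(p4,depot)", "pkg_at(p5,depot)", "truck_at(t3,depot)"]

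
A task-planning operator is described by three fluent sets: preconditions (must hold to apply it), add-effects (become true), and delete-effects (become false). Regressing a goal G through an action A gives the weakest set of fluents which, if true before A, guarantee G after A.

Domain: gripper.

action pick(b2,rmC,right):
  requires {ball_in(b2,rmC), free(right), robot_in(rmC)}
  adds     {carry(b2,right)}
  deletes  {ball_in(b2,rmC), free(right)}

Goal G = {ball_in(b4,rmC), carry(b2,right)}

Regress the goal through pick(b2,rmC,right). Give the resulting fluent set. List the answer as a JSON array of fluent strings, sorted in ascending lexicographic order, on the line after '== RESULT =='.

Regress:
  G ∩ del = {}  (empty — regression defined)
  G \ add = {ball_in(b4,rmC), carry(b2,right)} \ {carry(b2,right)} = {ball_in(b4,rmC)}
  ∪ pre   = {ball_in(b4,rmC)} ∪ {ball_in(b2,rmC), free(right), robot_in(rmC)}
          = {ball_in(b2,rmC), ball_in(b4,rmC), free(right), robot_in(rmC)}

== RESULT ==
["ball_in(b2,rmC)", "ball_in(b4,rmC)", "free(right)", "robot_in(rmC)"]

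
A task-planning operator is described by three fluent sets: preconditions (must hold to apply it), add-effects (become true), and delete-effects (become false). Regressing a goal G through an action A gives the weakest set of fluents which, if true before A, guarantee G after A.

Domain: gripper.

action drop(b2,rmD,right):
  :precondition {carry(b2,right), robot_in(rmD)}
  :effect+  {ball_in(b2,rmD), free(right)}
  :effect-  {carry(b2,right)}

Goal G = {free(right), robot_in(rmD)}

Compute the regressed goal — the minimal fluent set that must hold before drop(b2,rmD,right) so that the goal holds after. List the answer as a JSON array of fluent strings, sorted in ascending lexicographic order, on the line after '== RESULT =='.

Compute (G \ add) ∪ pre:
  G ∩ del = {}  (empty — regression defined)
  G \ add = {free(right), robot_in(rmD)} \ {ball_in(b2,rmD), free(right)} = {robot_in(rmD)}
  ∪ pre   = {robot_in(rmD)} ∪ {carry(b2,right), robot_in(rmD)}
          = {carry(b2,right), robot_in(rmD)}

== RESULT ==
["carry(b2,right)", "robot_in(rmD)"]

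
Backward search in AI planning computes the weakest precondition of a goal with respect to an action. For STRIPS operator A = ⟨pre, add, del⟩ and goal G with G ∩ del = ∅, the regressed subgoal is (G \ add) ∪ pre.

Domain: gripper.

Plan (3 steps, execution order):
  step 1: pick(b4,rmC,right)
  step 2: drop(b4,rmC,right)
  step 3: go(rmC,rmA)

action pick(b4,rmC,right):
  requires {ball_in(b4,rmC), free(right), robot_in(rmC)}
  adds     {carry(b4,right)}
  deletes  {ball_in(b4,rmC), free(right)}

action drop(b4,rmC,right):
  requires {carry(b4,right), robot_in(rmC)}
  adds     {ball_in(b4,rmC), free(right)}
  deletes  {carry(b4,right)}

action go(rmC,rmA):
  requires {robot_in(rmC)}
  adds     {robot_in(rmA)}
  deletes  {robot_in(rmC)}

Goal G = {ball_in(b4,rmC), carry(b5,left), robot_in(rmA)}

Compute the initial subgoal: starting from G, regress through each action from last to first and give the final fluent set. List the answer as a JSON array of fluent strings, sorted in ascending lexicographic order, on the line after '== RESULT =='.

Regress step by step:
  through step 3 (go(rmC,rmA)): drop {robot_in(rmA)}, keep {ball_in(b4,rmC), carry(b5,left)}, require {robot_in(rmC)}
    → {ball_in(b4,rmC), carry(b5,left), robot_in(rmC)}
  through step 2 (drop(b4,rmC,right)): drop {ball_in(b4,rmC)}, keep {carry(b5,left), robot_in(rmC)}, require {carry(b4,right), robot_in(rmC)}
    → {carry(b4,right), carry(b5,left), robot_in(rmC)}
  through step 1 (pick(b4,rmC,right)): drop {carry(b4,right)}, keep {carry(b5,left), robot_in(rmC)}, require {ball_in(b4,rmC), free(right), robot_in(rmC)}
    → {ball_in(b4,rmC), carry(b5,left), free(right), robot_in(rmC)}

== RESULT ==
["ball_in(b4,rmC)", "carry(b5,left)", "free(right)", "robot_in(rmC)"]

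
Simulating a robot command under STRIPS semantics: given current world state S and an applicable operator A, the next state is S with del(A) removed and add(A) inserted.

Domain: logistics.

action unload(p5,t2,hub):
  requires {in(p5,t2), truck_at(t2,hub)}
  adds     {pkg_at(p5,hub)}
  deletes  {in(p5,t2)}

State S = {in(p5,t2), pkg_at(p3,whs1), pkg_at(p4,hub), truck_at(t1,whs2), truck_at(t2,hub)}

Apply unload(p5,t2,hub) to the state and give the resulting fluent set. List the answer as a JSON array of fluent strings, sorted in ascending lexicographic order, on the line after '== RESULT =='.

Compute (S \ del) ∪ add:
  pre ⊆ S: {in(p5,t2), truck_at(t2,hub)} ⊆ S  — applicable
  S \ del = {pkg_at(p3,whs1), pkg_at(p4,hub), truck_at(t1,whs2), truck_at(t2,hub)}
  ∪ add   = {pkg_at(p3,whs1), pkg_at(p4,hub), pkg_at(p5,hub), truck_at(t1,whs2), truck_at(t2,hub)}

== RESULT ==
["pkg_at(p3,whs1)", "pkg_at(p4,hub)", "pkg_at(p5,hub)", "truck_at(t1,whs2)", "truck_at(t2,hub)"]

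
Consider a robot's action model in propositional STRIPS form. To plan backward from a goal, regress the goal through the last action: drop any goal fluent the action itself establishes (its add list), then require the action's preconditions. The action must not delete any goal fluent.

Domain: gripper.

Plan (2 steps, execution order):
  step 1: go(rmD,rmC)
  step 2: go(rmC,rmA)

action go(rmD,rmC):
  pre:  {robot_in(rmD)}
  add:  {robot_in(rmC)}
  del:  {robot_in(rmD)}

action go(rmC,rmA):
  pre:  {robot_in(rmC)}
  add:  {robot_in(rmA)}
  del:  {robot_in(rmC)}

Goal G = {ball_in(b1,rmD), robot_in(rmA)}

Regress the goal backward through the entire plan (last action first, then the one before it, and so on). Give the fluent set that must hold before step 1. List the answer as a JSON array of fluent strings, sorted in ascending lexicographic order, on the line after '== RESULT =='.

Work backward from the goal:
  through step 2 (go(rmC,rmA)): drop {robot_in(rmA)}, keep {ball_in(b1,rmD)}, require {robot_in(rmC)}
    → {ball_in(b1,rmD), robot_in(rmC)}
  through step 1 (go(rmD,rmC)): drop {robot_in(rmC)}, keep {ball_in(b1,rmD)}, require {robot_in(rmD)}
    → {ball_in(b1,rmD), robot_in(rmD)}

== RESULT ==
["ball_in(b1,rmD)", "robot_in(rmD)"]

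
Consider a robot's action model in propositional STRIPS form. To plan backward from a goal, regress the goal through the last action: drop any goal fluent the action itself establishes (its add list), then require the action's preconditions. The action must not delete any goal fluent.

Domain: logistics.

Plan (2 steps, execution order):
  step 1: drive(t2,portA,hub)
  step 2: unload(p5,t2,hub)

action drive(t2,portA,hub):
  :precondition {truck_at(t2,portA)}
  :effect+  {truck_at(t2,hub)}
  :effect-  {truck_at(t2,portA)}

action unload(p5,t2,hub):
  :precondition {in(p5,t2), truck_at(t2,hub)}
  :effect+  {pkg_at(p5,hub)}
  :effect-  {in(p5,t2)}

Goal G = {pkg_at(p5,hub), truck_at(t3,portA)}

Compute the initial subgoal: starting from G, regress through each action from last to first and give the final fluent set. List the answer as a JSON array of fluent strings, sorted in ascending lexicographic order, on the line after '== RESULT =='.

Work backward from the goal:
  through step 2 (unload(p5,t2,hub)): drop {pkg_at(p5,hub)}, keep {truck_at(t3,portA)}, require {in(p5,t2), truck_at(t2,hub)}
    → {in(p5,t2), truck_at(t2,hub), truck_at(t3,portA)}
  through step 1 (drive(t2,portA,hub)): drop {truck_at(t2,hub)}, keep {in(p5,t2), truck_at(t3,portA)}, require {truck_at(t2,portA)}
    → {in(p5,t2), truck_at(t2,portA), truck_at(t3,portA)}

== RESULT ==
["in(p5,t2)", "truck_at(t2,portA)", "truck_at(t3,portA)"]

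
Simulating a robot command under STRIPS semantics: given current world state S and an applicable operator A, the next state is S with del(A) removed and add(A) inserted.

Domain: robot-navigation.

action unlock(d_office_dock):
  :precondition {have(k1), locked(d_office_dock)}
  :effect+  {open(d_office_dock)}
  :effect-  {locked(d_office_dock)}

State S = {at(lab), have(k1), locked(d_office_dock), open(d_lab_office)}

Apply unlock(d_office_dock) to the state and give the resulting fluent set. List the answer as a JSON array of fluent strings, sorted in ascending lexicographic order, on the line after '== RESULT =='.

Compute (S \ del) ∪ add:
  pre ⊆ S: {have(k1), locked(d_office_dock)} ⊆ S  — applicable
  S \ del = {at(lab), have(k1), open(d_lab_office)}
  ∪ add   = {at(lab), have(k1), open(d_lab_office), open(d_office_dock)}

== RESULT ==
["at(lab)", "have(k1)", "open(d_lab_office)", "open(d_office_dock)"]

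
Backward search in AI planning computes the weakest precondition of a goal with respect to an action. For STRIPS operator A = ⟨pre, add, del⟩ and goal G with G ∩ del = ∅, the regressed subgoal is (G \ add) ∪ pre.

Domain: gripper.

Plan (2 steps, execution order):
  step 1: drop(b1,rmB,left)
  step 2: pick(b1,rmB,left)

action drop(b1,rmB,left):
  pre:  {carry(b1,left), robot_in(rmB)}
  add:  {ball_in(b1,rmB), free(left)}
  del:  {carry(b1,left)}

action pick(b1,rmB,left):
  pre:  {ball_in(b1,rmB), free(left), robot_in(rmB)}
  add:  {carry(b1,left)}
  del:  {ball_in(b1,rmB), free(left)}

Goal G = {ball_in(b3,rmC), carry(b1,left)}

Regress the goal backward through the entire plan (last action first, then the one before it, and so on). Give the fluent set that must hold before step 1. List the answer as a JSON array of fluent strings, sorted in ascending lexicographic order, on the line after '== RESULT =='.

Work backward from the goal:
  through step 2 (pick(b1,rmB,left)): drop {carry(b1,left)}, keep {ball_in(b3,rmC)}, require {ball_in(b1,rmB), free(left), robot_in(rmB)}
    → {ball_in(b1,rmB), ball_in(b3,rmC), free(left), robot_in(rmB)}
  through step 1 (drop(b1,rmB,left)): drop {ball_in(b1,rmB), free(left)}, keep {ball_in(b3,rmC), robot_in(rmB)}, require {carry(b1,left), robot_in(rmB)}
    → {ball_in(b3,rmC), carry(b1,left), robot_in(rmB)}

== RESULT ==
["ball_in(b3,rmC)", "carry(b1,left)", "robot_in(rmB)"]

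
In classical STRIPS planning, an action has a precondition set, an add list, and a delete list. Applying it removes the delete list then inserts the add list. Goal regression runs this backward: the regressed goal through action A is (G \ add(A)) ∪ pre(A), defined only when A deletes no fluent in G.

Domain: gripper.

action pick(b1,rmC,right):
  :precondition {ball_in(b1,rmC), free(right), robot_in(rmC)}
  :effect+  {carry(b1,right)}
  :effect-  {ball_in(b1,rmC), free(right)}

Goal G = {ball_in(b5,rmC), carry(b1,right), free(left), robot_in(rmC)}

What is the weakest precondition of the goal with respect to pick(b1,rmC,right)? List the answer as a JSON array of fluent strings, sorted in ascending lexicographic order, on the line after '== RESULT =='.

Compute (G \ add) ∪ pre:
  G ∩ del = {}  (empty — regression defined)
  G \ add = {ball_in(b5,rmC), carry(b1,right), free(left), robot_in(rmC)} \ {carry(b1,right)} = {ball_in(b5,rmC), free(left), robot_in(rmC)}
  ∪ pre   = {ball_in(b5,rmC), free(left), robot_in(rmC)} ∪ {ball_in(b1,rmC), free(right), robot_in(rmC)}
          = {ball_in(b1,rmC), ball_in(b5,rmC), free(left), free(right), robot_in(rmC)}

== RESULT ==
["ball_in(b1,rmC)", "ball_in(b5,rmC)", "free(left)", "free(right)", "robot_in(rmC)"]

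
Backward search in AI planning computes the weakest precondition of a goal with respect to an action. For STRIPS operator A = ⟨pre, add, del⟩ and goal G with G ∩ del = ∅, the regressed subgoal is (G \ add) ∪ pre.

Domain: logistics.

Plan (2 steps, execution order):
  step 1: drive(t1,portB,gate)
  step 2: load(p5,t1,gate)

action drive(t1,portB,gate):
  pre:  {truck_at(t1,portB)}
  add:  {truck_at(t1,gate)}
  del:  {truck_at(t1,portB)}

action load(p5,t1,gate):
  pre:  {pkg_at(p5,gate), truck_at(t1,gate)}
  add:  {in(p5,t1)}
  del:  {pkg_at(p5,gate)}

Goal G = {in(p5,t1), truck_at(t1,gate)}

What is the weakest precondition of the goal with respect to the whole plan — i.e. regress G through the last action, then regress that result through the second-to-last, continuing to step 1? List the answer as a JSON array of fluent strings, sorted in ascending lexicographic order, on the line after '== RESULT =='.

Regress step by step:
  through step 2 (load(p5,t1,gate)): drop {in(p5,t1)}, keep {truck_at(t1,gate)}, require {pkg_at(p5,gate), truck_at(t1,gate)}
    → {pkg_at(p5,gate), truck_at(t1,gate)}
  through step 1 (drive(t1,portB,gate)): drop {truck_at(t1,gate)}, keep {pkg_at(p5,gate)}, require {truck_at(t1,portB)}
    → {pkg_at(p5,gate), truck_at(t1,portB)}

== RESULT ==
["pkg_at(p5,gate)", "truck_at(t1,portB)"]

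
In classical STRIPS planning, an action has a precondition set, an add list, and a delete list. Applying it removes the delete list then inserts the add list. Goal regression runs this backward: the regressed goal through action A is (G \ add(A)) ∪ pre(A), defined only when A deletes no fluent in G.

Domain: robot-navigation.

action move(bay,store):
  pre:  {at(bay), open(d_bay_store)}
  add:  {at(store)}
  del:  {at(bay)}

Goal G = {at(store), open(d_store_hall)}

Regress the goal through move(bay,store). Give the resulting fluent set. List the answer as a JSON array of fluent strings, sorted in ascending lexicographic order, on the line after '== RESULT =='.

Regress:
  G ∩ del = {}  (empty — regression defined)
  G \ add = {at(store), open(d_store_hall)} \ {at(store)} = {open(d_store_hall)}
  ∪ pre   = {open(d_store_hall)} ∪ {at(bay), open(d_bay_store)}
          = {at(bay), open(d_bay_store), open(d_store_hall)}

== RESULT ==
["at(bay)", "open(d_bay_store)", "open(d_store_hall)"]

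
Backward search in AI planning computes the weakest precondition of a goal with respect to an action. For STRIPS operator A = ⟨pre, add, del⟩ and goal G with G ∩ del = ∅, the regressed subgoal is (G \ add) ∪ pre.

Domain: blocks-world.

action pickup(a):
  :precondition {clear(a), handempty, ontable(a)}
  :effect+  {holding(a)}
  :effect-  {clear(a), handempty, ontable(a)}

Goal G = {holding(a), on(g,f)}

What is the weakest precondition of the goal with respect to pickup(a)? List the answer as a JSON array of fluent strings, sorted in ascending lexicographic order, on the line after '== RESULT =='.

Compute (G \ add) ∪ pre:
  G ∩ del = {}  (empty — regression defined)
  G \ add = {holding(a), on(g,f)} \ {holding(a)} = {on(g,f)}
  ∪ pre   = {on(g,f)} ∪ {clear(a), handempty, ontable(a)}
          = {clear(a), handempty, on(g,f), ontable(a)}

== RESULT ==
["clear(a)", "handempty", "on(g,f)", "ontable(a)"]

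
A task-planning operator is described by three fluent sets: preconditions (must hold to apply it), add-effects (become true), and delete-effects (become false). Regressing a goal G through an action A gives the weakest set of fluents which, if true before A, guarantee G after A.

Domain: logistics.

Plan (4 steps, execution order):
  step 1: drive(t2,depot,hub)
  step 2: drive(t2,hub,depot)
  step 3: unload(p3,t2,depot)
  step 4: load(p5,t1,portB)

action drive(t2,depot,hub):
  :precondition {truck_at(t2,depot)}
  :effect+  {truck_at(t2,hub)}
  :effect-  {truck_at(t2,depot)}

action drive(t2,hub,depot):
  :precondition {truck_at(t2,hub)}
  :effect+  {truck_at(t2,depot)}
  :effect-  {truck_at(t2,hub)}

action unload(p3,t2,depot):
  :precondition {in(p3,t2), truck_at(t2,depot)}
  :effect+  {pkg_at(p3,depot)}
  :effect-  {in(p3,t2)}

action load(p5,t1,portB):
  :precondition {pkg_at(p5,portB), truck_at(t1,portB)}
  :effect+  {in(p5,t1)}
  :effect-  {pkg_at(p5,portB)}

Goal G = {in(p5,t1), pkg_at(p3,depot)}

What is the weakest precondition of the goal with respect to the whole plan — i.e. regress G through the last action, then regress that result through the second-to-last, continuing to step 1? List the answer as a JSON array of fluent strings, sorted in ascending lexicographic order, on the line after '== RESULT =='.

Regress step by step:
  through step 4 (load(p5,t1,portB)): drop {in(p5,t1)}, keep {pkg_at(p3,depot)}, require {pkg_at(p5,portB), truck_at(t1,portB)}
    → {pkg_at(p3,depot), pkg_at(p5,portB), truck_at(t1,portB)}
  through step 3 (unload(p3,t2,depot)): drop {pkg_at(p3,depot)}, keep {pkg_at(p5,portB), truck_at(t1,portB)}, require {in(p3,t2), truck_at(t2,depot)}
    → {in(p3,t2), pkg_at(p5,portB), truck_at(t1,portB), truck_at(t2,depot)}
  through step 2 (drive(t2,hub,depot)): drop {truck_at(t2,depot)}, keep {in(p3,t2), pkg_at(p5,portB), truck_at(t1,portB)}, require {truck_at(t2,hub)}
    → {in(p3,t2), pkg_at(p5,portB), truck_at(t1,portB), truck_at(t2,hub)}
  through step 1 (drive(t2,depot,hub)): drop {truck_at(t2,hub)}, keep {in(p3,t2), pkg_at(p5,portB), truck_at(t1,portB)}, require {truck_at(t2,depot)}
    → {in(p3,t2), pkg_at(p5,portB), truck_at(t1,portB), truck_at(t2,depot)}

== RESULT ==
["in(p3,t2)", "pkg_at(p5,portB)", "truck_at(t1,portB)", "truck_at(t2,depot)"]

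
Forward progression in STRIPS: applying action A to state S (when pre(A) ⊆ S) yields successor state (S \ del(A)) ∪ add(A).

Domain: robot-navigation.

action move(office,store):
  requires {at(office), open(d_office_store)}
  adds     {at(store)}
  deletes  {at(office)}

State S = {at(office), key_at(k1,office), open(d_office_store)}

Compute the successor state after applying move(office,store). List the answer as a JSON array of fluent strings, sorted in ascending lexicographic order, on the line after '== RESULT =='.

Progress:
  pre ⊆ S: {at(office), open(d_office_store)} ⊆ S  — applicable
  S \ del = {key_at(k1,office), open(d_office_store)}
  ∪ add   = {at(store), key_at(k1,office), open(d_office_store)}

== RESULT ==
["at(store)", "key_at(k1,office)", "open(d_office_store)"]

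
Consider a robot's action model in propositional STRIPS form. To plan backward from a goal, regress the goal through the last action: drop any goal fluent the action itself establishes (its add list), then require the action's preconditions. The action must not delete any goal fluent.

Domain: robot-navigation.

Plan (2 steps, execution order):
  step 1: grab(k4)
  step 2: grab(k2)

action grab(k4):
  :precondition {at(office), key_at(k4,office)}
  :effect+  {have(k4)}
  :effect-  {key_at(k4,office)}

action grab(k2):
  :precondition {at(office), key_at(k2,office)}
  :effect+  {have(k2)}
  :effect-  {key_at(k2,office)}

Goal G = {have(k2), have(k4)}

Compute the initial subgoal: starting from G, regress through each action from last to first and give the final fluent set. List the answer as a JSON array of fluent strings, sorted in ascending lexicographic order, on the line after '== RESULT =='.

Work backward from the goal:
  through step 2 (grab(k2)): drop {have(k2)}, keep {have(k4)}, require {at(office), key_at(k2,office)}
    → {at(office), have(k4), key_at(k2,office)}
  through step 1 (grab(k4)): drop {have(k4)}, keep {at(office), key_at(k2,office)}, require {at(office), key_at(k4,office)}
    → {at(office), key_at(k2,office), key_at(k4,office)}

== RESULT ==
["at(office)", "key_at(k2,office)", "key_at(k4,office)"]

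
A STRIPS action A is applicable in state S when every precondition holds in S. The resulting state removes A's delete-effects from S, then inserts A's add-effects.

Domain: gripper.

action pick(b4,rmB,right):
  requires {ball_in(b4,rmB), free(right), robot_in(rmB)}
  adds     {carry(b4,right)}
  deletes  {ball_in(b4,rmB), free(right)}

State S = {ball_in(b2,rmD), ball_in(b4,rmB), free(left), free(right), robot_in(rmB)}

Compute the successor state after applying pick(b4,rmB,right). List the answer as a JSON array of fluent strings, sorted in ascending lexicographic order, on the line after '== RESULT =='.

Compute (S \ del) ∪ add:
  pre ⊆ S: {ball_in(b4,rmB), free(right), robot_in(rmB)} ⊆ S  — applicable
  S \ del = {ball_in(b2,rmD), free(left), robot_in(rmB)}
  ∪ add   = {ball_in(b2,rmD), carry(b4,right), free(left), robot_in(rmB)}

== RESULT ==
["ball_in(b2,rmD)", "carry(b4,right)", "free(left)", "robot_in(rmB)"]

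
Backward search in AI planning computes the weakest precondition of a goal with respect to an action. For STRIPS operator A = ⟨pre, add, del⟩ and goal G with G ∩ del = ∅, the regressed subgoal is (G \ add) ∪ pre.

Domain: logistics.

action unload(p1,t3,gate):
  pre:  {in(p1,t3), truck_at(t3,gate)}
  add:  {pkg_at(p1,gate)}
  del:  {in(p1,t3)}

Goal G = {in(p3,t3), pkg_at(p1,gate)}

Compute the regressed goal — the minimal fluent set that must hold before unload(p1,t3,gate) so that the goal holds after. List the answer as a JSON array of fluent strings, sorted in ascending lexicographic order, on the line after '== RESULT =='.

Compute (G \ add) ∪ pre:
  G ∩ del = {}  (empty — regression defined)
  G \ add = {in(p3,t3), pkg_at(p1,gate)} \ {pkg_at(p1,gate)} = {in(p3,t3)}
  ∪ pre   = {in(p3,t3)} ∪ {in(p1,t3), truck_at(t3,gate)}
          = {in(p1,t3), in(p3,t3), truck_at(t3,gate)}

== RESULT ==
["in(p1,t3)", "in(p3,t3)", "truck_at(t3,gate)"]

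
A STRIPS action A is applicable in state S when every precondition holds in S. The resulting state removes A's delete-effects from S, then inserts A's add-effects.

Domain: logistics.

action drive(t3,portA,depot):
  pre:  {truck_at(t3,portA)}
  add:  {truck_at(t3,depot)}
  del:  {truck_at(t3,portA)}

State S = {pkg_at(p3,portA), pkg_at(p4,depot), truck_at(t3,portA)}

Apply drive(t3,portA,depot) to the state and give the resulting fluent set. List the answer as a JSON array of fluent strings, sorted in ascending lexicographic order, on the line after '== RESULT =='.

Compute (S \ del) ∪ add:
  pre ⊆ S: {truck_at(t3,portA)} ⊆ S  — applicable
  S \ del = {pkg_at(p3,portA), pkg_at(p4,depot)}
  ∪ add   = {pkg_at(p3,portA), pkg_at(p4,depot), truck_at(t3,depot)}

== RESULT ==
["pkg_at(p3,portA)", "pkg_at(p4,depot)", "truck_at(t3,depot)"]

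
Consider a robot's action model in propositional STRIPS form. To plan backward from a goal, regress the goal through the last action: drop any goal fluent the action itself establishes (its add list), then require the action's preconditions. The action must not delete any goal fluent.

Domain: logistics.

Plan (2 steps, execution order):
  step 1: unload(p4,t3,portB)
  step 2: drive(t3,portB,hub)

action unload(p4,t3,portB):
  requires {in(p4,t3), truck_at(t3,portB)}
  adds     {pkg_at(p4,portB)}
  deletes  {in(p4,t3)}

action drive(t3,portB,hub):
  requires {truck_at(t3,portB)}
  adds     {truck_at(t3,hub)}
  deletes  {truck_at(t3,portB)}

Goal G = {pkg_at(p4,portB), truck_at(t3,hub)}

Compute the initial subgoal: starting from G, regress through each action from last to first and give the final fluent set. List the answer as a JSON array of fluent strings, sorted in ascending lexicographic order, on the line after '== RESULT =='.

Regress step by step:
  through step 2 (drive(t3,portB,hub)): drop {truck_at(t3,hub)}, keep {pkg_at(p4,portB)}, require {truck_at(t3,portB)}
    → {pkg_at(p4,portB), truck_at(t3,portB)}
  through step 1 (unload(p4,t3,portB)): drop {pkg_at(p4,portB)}, keep {truck_at(t3,portB)}, require {in(p4,t3), truck_at(t3,portB)}
    → {in(p4,t3), truck_at(t3,portB)}

== RESULT ==
["in(p4,t3)", "truck_at(t3,portB)"]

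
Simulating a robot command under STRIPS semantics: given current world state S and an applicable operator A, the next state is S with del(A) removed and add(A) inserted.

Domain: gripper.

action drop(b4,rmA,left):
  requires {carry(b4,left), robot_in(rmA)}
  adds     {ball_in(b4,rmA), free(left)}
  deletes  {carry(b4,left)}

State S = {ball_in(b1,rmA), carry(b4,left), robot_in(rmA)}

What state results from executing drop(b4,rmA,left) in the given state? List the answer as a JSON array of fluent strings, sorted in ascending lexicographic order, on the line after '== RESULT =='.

Progress:
  pre ⊆ S: {carry(b4,left), robot_in(rmA)} ⊆ S  — applicable
  S \ del = {ball_in(b1,rmA), robot_in(rmA)}
  ∪ add   = {ball_in(b1,rmA), ball_in(b4,rmA), free(left), robot_in(rmA)}

== RESULT ==
["ball_in(b1,rmA)", "ball_in(b4,rmA)", "free(left)", "robot_in(rmA)"]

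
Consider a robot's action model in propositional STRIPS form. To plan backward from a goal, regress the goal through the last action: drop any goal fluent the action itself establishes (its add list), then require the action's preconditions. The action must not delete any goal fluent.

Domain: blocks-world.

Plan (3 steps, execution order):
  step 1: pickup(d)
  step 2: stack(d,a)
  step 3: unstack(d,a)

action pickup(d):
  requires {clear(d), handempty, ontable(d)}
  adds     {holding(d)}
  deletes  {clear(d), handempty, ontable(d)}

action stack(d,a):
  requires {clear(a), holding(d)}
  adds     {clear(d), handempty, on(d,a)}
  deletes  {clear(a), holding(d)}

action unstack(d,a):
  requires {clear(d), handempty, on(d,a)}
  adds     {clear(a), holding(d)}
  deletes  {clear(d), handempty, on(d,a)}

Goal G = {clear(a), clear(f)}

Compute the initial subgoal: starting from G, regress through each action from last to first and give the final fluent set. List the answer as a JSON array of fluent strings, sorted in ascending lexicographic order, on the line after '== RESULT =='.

Work backward from the goal:
  through step 3 (unstack(d,a)): drop {clear(a)}, keep {clear(f)}, require {clear(d), handempty, on(d,a)}
    → {clear(d), clear(f), handempty, on(d,a)}
  through step 2 (stack(d,a)): drop {clear(d), handempty, on(d,a)}, keep {clear(f)}, require {clear(a), holding(d)}
    → {clear(a), clear(f), holding(d)}
  through step 1 (pickup(d)): drop {holding(d)}, keep {clear(a), clear(f)}, require {clear(d), handempty, ontable(d)}
    → {clear(a), clear(d), clear(f), handempty, ontable(d)}

== RESULT ==
["clear(a)", "clear(d)", "clear(f)", "handempty", "ontable(d)"]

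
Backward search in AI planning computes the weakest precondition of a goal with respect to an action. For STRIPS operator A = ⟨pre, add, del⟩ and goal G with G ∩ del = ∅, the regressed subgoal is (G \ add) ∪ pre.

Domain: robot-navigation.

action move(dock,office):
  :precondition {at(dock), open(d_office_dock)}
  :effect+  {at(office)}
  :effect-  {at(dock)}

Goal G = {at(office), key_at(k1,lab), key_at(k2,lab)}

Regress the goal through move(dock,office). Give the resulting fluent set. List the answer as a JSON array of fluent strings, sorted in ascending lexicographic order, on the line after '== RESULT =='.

Regress:
  G ∩ del = {}  (empty — regression defined)
  G \ add = {at(office), key_at(k1,lab), key_at(k2,lab)} \ {at(office)} = {key_at(k1,lab), key_at(k2,lab)}
  ∪ pre   = {key_at(k1,lab), key_at(k2,lab)} ∪ {at(dock), open(d_office_dock)}
          = {at(dock), key_at(k1,lab), key_at(k2,lab), open(d_office_dock)}

== RESULT ==
["at(dock)", "key_at(k1,lab)", "key_at(k2,lab)", "open(d_office_dock)"]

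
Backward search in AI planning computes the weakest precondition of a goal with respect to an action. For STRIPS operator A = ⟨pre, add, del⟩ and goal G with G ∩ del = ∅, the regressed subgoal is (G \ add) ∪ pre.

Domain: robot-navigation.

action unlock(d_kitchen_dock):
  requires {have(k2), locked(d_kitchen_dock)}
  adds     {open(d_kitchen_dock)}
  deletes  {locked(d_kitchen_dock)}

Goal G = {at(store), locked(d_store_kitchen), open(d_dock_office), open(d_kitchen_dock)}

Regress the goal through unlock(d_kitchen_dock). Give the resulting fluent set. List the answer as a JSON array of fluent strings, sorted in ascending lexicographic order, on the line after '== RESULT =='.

Compute (G \ add) ∪ pre:
  G ∩ del = {}  (empty — regression defined)
  G \ add = {at(store), locked(d_store_kitchen), open(d_dock_office), open(d_kitchen_dock)} \ {open(d_kitchen_dock)} = {at(store), locked(d_store_kitchen), open(d_dock_office)}
  ∪ pre   = {at(store), locked(d_store_kitchen), open(d_dock_office)} ∪ {have(k2), locked(d_kitchen_dock)}
          = {at(store), have(k2), locked(d_kitchen_dock), locked(d_store_kitchen), open(d_dock_office)}

== RESULT ==
["at(store)", "have(k2)", "locked(d_kitchen_dock)", "locked(d_store_kitchen)", "open(d_dock_office)"]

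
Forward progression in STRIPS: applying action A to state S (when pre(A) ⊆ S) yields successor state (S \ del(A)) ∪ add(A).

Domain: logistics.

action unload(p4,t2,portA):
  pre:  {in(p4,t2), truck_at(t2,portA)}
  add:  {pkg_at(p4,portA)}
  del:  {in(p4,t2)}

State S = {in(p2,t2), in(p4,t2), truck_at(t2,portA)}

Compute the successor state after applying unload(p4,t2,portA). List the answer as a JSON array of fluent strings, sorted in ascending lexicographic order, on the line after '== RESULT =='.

Progress:
  pre ⊆ S: {in(p4,t2), truck_at(t2,portA)} ⊆ S  — applicable
  S \ del = {in(p2,t2), truck_at(t2,portA)}
  ∪ add   = {in(p2,t2), pkg_at(p4,portA), truck_at(t2,portA)}

== RESULT ==
["in(p2,t2)", "pkg_at(p4,portA)", "truck_at(t2,portA)"]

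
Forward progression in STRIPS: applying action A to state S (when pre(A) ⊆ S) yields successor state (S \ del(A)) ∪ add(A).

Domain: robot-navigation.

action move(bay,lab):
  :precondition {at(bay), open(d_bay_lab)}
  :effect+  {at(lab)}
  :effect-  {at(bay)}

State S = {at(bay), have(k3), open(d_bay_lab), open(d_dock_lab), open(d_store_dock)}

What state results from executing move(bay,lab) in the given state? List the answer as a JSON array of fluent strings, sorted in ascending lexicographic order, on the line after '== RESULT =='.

Compute (S \ del) ∪ add:
  pre ⊆ S: {at(bay), open(d_bay_lab)} ⊆ S  — applicable
  S \ del = {have(k3), open(d_bay_lab), open(d_dock_lab), open(d_store_dock)}
  ∪ add   = {at(lab), have(k3), open(d_bay_lab), open(d_dock_lab), open(d_store_dock)}

== RESULT ==
["at(lab)", "have(k3)", "open(d_bay_lab)", "open(d_dock_lab)", "open(d_store_dock)"]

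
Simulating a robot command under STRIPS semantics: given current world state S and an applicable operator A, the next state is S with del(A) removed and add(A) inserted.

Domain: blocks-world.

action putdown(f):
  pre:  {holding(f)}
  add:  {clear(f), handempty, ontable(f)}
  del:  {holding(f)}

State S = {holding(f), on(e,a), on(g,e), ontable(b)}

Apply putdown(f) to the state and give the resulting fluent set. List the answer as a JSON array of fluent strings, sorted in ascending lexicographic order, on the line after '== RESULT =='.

Compute (S \ del) ∪ add:
  pre ⊆ S: {holding(f)} ⊆ S  — applicable
  S \ del = {on(e,a), on(g,e), ontable(b)}
  ∪ add   = {clear(f), handempty, on(e,a), on(g,e), ontable(b), ontable(f)}

== RESULT ==
["clear(f)", "handempty", "on(e,a)", "on(g,e)", "ontable(b)", "ontable(f)"]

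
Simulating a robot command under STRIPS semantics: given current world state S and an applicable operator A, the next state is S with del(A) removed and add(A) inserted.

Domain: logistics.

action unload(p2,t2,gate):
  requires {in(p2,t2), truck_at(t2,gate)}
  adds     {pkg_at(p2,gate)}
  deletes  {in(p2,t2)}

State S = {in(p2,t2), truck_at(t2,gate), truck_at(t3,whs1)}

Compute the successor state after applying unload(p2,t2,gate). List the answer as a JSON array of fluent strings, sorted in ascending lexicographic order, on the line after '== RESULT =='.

Progress:
  pre ⊆ S: {in(p2,t2), truck_at(t2,gate)} ⊆ S  — applicable
  S \ del = {truck_at(t2,gate), truck_at(t3,whs1)}
  ∪ add   = {pkg_at(p2,gate), truck_at(t2,gate), truck_at(t3,whs1)}

== RESULT ==
["pkg_at(p2,gate)", "truck_at(t2,gate)", "truck_at(t3,whs1)"]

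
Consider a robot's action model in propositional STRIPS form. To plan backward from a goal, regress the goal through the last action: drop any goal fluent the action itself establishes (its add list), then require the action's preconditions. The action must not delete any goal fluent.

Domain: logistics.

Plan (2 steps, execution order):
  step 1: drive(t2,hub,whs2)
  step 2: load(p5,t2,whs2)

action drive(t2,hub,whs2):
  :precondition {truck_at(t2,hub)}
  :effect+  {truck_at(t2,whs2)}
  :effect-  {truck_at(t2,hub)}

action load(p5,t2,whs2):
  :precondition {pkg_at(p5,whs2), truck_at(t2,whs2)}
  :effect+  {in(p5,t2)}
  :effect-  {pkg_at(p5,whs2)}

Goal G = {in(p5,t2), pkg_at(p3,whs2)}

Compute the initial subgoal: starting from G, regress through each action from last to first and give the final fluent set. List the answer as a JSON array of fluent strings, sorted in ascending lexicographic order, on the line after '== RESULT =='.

Work backward from the goal:
  through step 2 (load(p5,t2,whs2)): drop {in(p5,t2)}, keep {pkg_at(p3,whs2)}, require {pkg_at(p5,whs2), truck_at(t2,whs2)}
    → {pkg_at(p3,whs2), pkg_at(p5,whs2), truck_at(t2,whs2)}
  through step 1 (drive(t2,hub,whs2)): drop {truck_at(t2,whs2)}, keep {pkg_at(p3,whs2), pkg_at(p5,whs2)}, require {truck_at(t2,hub)}
    → {pkg_at(p3,whs2), pkg_at(p5,whs2), truck_at(t2,hub)}

== RESULT ==
["pkg_at(p3,whs2)", "pkg_at(p5,whs2)", "truck_at(t2,hub)"]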